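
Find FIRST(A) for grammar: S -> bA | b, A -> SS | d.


Per alternative of A: FIRST(SS) = {b}; FIRST(d) = {d}
FIRST(A) = {b, d}


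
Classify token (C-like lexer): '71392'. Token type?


Pattern: digits only
Type: INTEGER_LITERAL


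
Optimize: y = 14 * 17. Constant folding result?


14 * 17 = 238 at compile time
Optimized: y = 238


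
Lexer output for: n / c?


Scan left to right, longest-match per lexeme
Tokens: ID(n), OP(/), ID(c)


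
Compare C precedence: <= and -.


'-' is additive (level 9); '<=' is relational (level 7)
Higher level binds tighter
'-' has higher precedence than '<='


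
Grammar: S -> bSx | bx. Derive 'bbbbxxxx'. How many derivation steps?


Derivation: S => bSx => bbSxx => bbbSxxx => bbbbxxxx
Steps: 4


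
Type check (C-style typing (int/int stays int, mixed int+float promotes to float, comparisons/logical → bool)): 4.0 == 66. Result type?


Operand types: float == int
Rule: comparison yields bool
Result type: bool


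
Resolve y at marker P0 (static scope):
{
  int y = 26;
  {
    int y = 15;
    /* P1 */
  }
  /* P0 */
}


y declared in the same block as P0
y = 26


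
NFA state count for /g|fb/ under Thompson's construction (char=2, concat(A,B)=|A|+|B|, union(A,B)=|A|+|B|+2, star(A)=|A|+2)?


Syntax tree has 3 char leaf(s), 1 union(s), 0 star(s)
chars contribute 3×2 = 6; each union adds +2; each star adds +2
Total: 6 + 2 + 0 = 8 states


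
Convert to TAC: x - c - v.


Break into single-operator statements:
t1 = x - c
t2 = t1 - v


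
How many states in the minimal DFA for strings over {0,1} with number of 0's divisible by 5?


Track (count of 0) mod 5: states 0..4, accept at 0
Minimal DFA: 5 states


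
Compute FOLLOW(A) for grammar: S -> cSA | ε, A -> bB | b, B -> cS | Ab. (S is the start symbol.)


$ ∈ FOLLOW(S). For each A -> αBβ: add FIRST(β)\{ε} to FOLLOW(B); if β nullable, add FOLLOW(A).
FOLLOW(A) = {$, b}


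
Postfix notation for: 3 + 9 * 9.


* has higher precedence, evaluate 9*9 first
Postfix: 3 9 9 * +


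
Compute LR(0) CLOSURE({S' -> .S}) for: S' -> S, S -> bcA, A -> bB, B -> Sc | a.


Start: S' -> .S
For each item with dot before a nonterminal B, add B -> .γ for every B-production
Closure: [S' -> .S, S -> .bcA]


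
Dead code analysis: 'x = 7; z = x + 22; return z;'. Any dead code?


x is read by z's definition; z is returned
No dead code


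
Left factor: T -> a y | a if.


Common prefix: 'a'
Factored: T -> a T', T' -> y | if


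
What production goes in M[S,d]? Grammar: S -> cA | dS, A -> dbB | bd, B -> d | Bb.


For [S, d]: 'd' ∈ FIRST(dS)
Entry: S -> dS


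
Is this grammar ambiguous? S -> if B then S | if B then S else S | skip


dangling else: 'if B then if B then skip else skip' parses two ways
Ambiguous


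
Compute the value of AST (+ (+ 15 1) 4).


Evaluate inner: (+ 15 1) = 16
Evaluate root: (+ 16 4) = 20
Result: 20


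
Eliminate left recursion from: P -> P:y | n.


Left-recursive alternatives: P:y; non-recursive: n
Introduce P': P -> nP', P' -> :yP' | ε


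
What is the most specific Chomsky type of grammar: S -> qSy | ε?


Single nonterminal LHS, but q^n y^n is not regular
Classification: Type 2 (Context-Free)


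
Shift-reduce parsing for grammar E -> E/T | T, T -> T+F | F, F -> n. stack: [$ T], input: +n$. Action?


shift '+' to continue T -> T+F
Action: shift


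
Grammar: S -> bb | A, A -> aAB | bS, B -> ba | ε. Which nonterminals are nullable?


A nonterminal is nullable iff some alternative derives ε (directly, or every symbol in it is nullable)
Nullable: {B}


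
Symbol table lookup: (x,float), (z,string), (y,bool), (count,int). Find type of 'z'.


Lookup 'z' → type string


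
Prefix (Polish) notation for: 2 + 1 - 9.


left-to-right (same/higher precedence on left): tree is (- (+ 2 1) 9)
Prefix: - + 2 1 9


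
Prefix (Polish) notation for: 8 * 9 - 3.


left-to-right (same/higher precedence on left): tree is (- (* 8 9) 3)
Prefix: - * 8 9 3


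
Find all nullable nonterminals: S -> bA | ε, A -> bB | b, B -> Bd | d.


A nonterminal is nullable iff some alternative derives ε (directly, or every symbol in it is nullable)
Nullable: {S}


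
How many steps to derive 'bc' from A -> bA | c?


Derivation: A => bA => bc
Steps: 2


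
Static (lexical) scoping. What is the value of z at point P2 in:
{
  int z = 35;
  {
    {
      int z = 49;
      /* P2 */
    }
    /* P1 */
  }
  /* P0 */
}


z declared in the same block as P2
z = 49


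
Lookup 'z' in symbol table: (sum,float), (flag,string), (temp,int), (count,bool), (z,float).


Lookup 'z' → type float


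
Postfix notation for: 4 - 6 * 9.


* has higher precedence, evaluate 6*9 first
Postfix: 4 6 9 * -


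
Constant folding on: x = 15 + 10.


15 + 10 = 25 at compile time
Optimized: x = 25


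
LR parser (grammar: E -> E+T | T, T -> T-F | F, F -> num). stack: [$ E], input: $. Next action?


start symbol E on stack, input exhausted
Action: accept


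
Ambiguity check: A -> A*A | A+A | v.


'v*v+v' has two parse trees (no precedence encoded between * and +)
Ambiguous


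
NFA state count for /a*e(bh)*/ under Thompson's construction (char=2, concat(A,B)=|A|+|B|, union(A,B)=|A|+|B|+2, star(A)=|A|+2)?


Syntax tree has 4 char leaf(s), 0 union(s), 2 star(s)
chars contribute 4×2 = 8; each union adds +2; each star adds +2
Total: 8 + 0 + 4 = 12 states


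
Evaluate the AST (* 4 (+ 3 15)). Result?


Evaluate inner: (+ 3 15) = 18
Evaluate root: (* 4 18) = 72
Result: 72


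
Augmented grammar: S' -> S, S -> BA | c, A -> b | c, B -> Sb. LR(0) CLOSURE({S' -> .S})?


Start: S' -> .S
For each item with dot before a nonterminal B, add B -> .γ for every B-production
Closure: [S' -> .S, S -> .BA, S -> .c, B -> .Sb]


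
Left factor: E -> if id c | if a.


Common prefix: 'if'
Factored: E -> if E', E' -> id c | a


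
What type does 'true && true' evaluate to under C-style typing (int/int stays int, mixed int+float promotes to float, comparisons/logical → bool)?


Operand types: bool && bool
Rule: logical operators take bool operands and yield bool
Result type: bool


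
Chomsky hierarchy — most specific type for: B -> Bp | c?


Left-linear: every RHS is a terminal or one nonterminal followed by a terminal
Classification: Type 3 (Regular)


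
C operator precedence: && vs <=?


'<=' is relational (level 7); '&&' is logical AND (level 2)
Higher level binds tighter
'<=' has higher precedence than '&&'


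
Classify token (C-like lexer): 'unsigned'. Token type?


Pattern: reserved word
Type: KEYWORD


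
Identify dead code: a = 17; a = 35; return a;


first assignment to a is overwritten before any read
Dead: 'a = 17'


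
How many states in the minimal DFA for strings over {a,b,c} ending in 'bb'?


Track the longest suffix of input matching a prefix of 'bb': 3 classes (prefixes of length 0..2)
Minimal DFA: 3 states


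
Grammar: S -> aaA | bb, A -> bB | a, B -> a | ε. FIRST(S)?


Per alternative of S: FIRST(aaA) = {a}; FIRST(bb) = {b}
FIRST(S) = {a, b}


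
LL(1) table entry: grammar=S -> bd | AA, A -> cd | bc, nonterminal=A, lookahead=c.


For [A, c]: 'c' ∈ FIRST(cd)
Entry: A -> cd


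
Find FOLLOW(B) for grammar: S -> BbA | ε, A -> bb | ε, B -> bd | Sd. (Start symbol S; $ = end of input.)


$ ∈ FOLLOW(S). For each A -> αBβ: add FIRST(β)\{ε} to FOLLOW(B); if β nullable, add FOLLOW(A).
FOLLOW(B) = {b}


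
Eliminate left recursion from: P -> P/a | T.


Left-recursive alternatives: P/a; non-recursive: T
Introduce P': P -> TP', P' -> /aP' | ε


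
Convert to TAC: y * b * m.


Break into single-operator statements:
t1 = y * b
t2 = t1 * m


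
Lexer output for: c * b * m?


Scan left to right, longest-match per lexeme
Tokens: ID(c), OP(*), ID(b), OP(*), ID(m)


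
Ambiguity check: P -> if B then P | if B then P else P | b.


dangling else: 'if B then if B then b else b' parses two ways
Ambiguous


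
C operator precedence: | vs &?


'&' is bitwise AND (level 5); '|' is bitwise OR (level 3)
Higher level binds tighter
'&' has higher precedence than '|'


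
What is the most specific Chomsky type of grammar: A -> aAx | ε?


Single nonterminal LHS, but a^n x^n is not regular
Classification: Type 2 (Context-Free)


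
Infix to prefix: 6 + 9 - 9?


left-to-right (same/higher precedence on left): tree is (- (+ 6 9) 9)
Prefix: - + 6 9 9


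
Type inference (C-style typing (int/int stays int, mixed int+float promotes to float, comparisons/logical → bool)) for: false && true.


Operand types: bool && bool
Rule: logical operators take bool operands and yield bool
Result type: bool


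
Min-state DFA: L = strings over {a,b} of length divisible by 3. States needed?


Track length mod 3: states 0..2, accept at 0
Minimal DFA: 3 states


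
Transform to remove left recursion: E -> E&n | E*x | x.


Left-recursive alternatives: E&n, E*x; non-recursive: x
Introduce E': E -> xE', E' -> &nE' | *xE' | ε


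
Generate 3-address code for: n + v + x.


Break into single-operator statements:
t1 = n + v
t2 = t1 + x


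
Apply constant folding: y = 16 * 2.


16 * 2 = 32 at compile time
Optimized: y = 32


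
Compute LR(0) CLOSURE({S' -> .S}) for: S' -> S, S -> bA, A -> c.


Start: S' -> .S
For each item with dot before a nonterminal B, add B -> .γ for every B-production
Closure: [S' -> .S, S -> .bA]


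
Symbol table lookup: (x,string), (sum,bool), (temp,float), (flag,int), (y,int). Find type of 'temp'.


Lookup 'temp' → type float


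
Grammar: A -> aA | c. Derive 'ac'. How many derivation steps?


Derivation: A => aA => ac
Steps: 2


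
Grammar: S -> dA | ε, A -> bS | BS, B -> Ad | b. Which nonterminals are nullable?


A nonterminal is nullable iff some alternative derives ε (directly, or every symbol in it is nullable)
Nullable: {S}


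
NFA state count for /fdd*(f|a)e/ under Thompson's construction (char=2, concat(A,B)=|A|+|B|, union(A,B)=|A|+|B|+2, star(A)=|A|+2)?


Syntax tree has 6 char leaf(s), 1 union(s), 1 star(s)
chars contribute 6×2 = 12; each union adds +2; each star adds +2
Total: 12 + 2 + 2 = 16 states


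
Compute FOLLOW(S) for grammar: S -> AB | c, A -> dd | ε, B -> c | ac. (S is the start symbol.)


$ ∈ FOLLOW(S). For each A -> αBβ: add FIRST(β)\{ε} to FOLLOW(B); if β nullable, add FOLLOW(A).
FOLLOW(S) = {$}


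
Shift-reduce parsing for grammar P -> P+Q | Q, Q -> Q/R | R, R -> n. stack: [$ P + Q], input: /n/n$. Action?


'/' can extend Q; shift to build Q -> Q/R
Action: shift


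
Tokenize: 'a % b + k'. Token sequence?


Scan left to right, longest-match per lexeme
Tokens: ID(a), OP(%), ID(b), OP(+), ID(k)


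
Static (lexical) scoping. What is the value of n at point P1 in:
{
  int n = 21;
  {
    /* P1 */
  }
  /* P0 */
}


P1's block does not declare n; resolves to the enclosing declaration at depth 0
n = 21


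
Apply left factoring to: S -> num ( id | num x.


Common prefix: 'num'
Factored: S -> num S', S' -> ( id | x


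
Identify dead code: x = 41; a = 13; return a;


x is assigned but never read
Dead: 'x = 41'


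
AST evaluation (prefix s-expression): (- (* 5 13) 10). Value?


Evaluate inner: (* 5 13) = 65
Evaluate root: (- 65 10) = 55
Result: 55


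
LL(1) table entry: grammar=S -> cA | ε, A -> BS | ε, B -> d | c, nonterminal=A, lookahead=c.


For [A, c]: 'c' ∈ FIRST(BS)
Entry: A -> BS


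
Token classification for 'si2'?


Pattern: letter/underscore followed by alphanumerics, not a keyword
Type: IDENTIFIER


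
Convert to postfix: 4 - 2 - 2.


Left to right (same or higher precedence on left)
Postfix: 4 2 - 2 -


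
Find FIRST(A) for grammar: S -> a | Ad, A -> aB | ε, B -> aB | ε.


Per alternative of A: FIRST(aB) = {a}; FIRST(ε) = {ε}
FIRST(A) = {a, ε}


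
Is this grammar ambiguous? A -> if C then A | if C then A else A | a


dangling else: 'if C then if C then a else a' parses two ways
Ambiguous


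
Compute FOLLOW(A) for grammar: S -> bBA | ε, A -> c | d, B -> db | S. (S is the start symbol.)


$ ∈ FOLLOW(S). For each A -> αBβ: add FIRST(β)\{ε} to FOLLOW(B); if β nullable, add FOLLOW(A).
FOLLOW(A) = {$, c, d}


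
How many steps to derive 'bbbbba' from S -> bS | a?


Derivation: S => bS => bbS => bbbS => bbbbS => bbbbbS => bbbbba
Steps: 6


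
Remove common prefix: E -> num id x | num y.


Common prefix: 'num'
Factored: E -> num E', E' -> id x | y


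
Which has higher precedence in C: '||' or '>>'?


'>>' is shift (level 8); '||' is logical OR (level 1)
Higher level binds tighter
'>>' has higher precedence than '||'


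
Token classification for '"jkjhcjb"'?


Pattern: double-quoted sequence
Type: STRING_LITERAL


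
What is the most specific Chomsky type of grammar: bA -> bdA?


LHS has context (more than one symbol) and |LHS| ≤ |RHS|
Classification: Type 1 (Context-Sensitive)


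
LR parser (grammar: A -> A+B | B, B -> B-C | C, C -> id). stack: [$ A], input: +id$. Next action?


shift '+' to continue A -> A+B
Action: shift


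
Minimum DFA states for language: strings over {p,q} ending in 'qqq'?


Track the longest suffix of input matching a prefix of 'qqq': 4 classes (prefixes of length 0..3)
Minimal DFA: 4 states


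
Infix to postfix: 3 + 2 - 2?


Left to right (same or higher precedence on left)
Postfix: 3 2 + 2 -


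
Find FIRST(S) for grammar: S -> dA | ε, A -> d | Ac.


Per alternative of S: FIRST(dA) = {d}; FIRST(ε) = {ε}
FIRST(S) = {d, ε}


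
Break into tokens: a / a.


Scan left to right, longest-match per lexeme
Tokens: ID(a), OP(/), ID(a)


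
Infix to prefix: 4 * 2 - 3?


left-to-right (same/higher precedence on left): tree is (- (* 4 2) 3)
Prefix: - * 4 2 3


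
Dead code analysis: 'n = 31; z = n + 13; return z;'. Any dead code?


n is read by z's definition; z is returned
No dead code


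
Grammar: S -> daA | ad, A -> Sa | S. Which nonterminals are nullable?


A nonterminal is nullable iff some alternative derives ε (directly, or every symbol in it is nullable)
Nullable: {}


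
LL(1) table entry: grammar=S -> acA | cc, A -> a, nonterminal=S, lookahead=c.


For [S, c]: 'c' ∈ FIRST(cc)
Entry: S -> cc


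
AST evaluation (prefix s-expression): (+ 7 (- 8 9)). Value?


Evaluate inner: (- 8 9) = -1
Evaluate root: (+ 7 -1) = 6
Result: 6


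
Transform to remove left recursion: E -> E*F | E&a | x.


Left-recursive alternatives: E*F, E&a; non-recursive: x
Introduce E': E -> xE', E' -> *FE' | &aE' | ε


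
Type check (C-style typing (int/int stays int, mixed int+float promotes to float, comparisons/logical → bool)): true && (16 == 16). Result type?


Operand types: bool && bool
Rule: logical operators take bool operands and yield bool
Result type: bool


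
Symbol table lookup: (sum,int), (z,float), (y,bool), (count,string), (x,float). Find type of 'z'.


Lookup 'z' → type float


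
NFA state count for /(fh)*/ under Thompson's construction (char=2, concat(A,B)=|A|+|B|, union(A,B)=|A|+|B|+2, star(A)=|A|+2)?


Syntax tree has 2 char leaf(s), 0 union(s), 1 star(s)
chars contribute 2×2 = 4; each union adds +2; each star adds +2
Total: 4 + 0 + 2 = 6 states


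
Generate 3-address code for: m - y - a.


Break into single-operator statements:
t1 = m - y
t2 = t1 - a


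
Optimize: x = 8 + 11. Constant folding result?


8 + 11 = 19 at compile time
Optimized: x = 19


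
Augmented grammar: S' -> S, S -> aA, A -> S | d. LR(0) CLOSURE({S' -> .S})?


Start: S' -> .S
For each item with dot before a nonterminal B, add B -> .γ for every B-production
Closure: [S' -> .S, S -> .aA]


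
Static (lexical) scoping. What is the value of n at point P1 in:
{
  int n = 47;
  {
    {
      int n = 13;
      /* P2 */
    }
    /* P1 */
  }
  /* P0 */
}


P1's block does not declare n; resolves to the enclosing declaration at depth 0
n = 47


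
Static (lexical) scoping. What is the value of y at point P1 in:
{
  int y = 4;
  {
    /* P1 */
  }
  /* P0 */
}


P1's block does not declare y; resolves to the enclosing declaration at depth 0
y = 4


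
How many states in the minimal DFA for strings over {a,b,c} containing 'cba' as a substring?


KMP-style automaton: 3 progress states + 1 absorbing accept = 4
Minimal DFA: 4 states


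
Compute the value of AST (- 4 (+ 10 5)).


Evaluate inner: (+ 10 5) = 15
Evaluate root: (- 4 15) = -11
Result: -11


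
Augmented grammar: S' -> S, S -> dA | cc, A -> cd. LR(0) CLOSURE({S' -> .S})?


Start: S' -> .S
For each item with dot before a nonterminal B, add B -> .γ for every B-production
Closure: [S' -> .S, S -> .dA, S -> .cc]


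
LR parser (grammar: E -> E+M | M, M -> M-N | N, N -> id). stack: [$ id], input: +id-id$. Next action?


'id' on top is the handle for N -> id
Action: reduce (N -> id)


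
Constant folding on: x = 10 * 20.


10 * 20 = 200 at compile time
Optimized: x = 200


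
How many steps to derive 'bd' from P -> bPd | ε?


Derivation: P => bPd => bd
Steps: 2


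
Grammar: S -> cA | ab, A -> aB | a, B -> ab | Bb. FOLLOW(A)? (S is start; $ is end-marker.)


$ ∈ FOLLOW(S). For each A -> αBβ: add FIRST(β)\{ε} to FOLLOW(B); if β nullable, add FOLLOW(A).
FOLLOW(A) = {$}


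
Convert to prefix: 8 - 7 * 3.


'*' binds tighter: tree is (- 8 (* 7 3))
Prefix: - 8 * 7 3


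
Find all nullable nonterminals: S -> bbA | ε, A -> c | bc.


A nonterminal is nullable iff some alternative derives ε (directly, or every symbol in it is nullable)
Nullable: {S}


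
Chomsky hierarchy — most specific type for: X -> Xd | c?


Left-linear: every RHS is a terminal or one nonterminal followed by a terminal
Classification: Type 3 (Regular)


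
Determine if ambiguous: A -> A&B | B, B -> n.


precedence layered via separate nonterminal B: deterministic
Unambiguous


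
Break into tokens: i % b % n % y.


Scan left to right, longest-match per lexeme
Tokens: ID(i), OP(%), ID(b), OP(%), ID(n), OP(%), ID(y)


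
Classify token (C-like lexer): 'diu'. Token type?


Pattern: letter/underscore followed by alphanumerics, not a keyword
Type: IDENTIFIER


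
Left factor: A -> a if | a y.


Common prefix: 'a'
Factored: A -> a A', A' -> if | y


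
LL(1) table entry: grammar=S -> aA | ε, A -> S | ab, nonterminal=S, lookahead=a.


For [S, a]: 'a' ∈ FIRST(aA)
Entry: S -> aA


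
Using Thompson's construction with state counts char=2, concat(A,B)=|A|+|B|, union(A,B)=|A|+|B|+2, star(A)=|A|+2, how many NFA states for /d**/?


Syntax tree has 1 char leaf(s), 0 union(s), 2 star(s)
chars contribute 1×2 = 2; each union adds +2; each star adds +2
Total: 2 + 0 + 4 = 6 states


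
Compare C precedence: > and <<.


'<<' is shift (level 8); '>' is relational (level 7)
Higher level binds tighter
'<<' has higher precedence than '>'


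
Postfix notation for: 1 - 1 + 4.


Left to right (same or higher precedence on left)
Postfix: 1 1 - 4 +


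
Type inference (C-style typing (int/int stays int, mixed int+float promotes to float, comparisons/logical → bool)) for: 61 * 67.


Operand types: int * int
Rule: mixed int/float promotes to float; int/int stays int
Result type: int


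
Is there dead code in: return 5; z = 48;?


statement follows a return and is unreachable
Dead: 'z = 48'


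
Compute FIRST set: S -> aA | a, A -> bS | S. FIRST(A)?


Per alternative of A: FIRST(bS) = {b}; FIRST(S) = {a}
FIRST(A) = {a, b}


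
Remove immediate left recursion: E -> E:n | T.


Left-recursive alternatives: E:n; non-recursive: T
Introduce E': E -> TE', E' -> :nE' | ε


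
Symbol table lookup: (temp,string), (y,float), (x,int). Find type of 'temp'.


Lookup 'temp' → type string


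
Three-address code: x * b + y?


Break into single-operator statements:
t1 = x * b
t2 = t1 + y


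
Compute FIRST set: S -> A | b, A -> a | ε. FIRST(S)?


Per alternative of S: FIRST(A) = {a, ε}; FIRST(b) = {b}
FIRST(S) = {a, b, ε}


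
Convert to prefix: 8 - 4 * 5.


'*' binds tighter: tree is (- 8 (* 4 5))
Prefix: - 8 * 4 5


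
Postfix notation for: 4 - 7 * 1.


* has higher precedence, evaluate 7*1 first
Postfix: 4 7 1 * -


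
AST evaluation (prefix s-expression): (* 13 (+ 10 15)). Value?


Evaluate inner: (+ 10 15) = 25
Evaluate root: (* 13 25) = 325
Result: 325


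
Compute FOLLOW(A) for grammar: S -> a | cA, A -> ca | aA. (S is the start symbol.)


$ ∈ FOLLOW(S). For each A -> αBβ: add FIRST(β)\{ε} to FOLLOW(B); if β nullable, add FOLLOW(A).
FOLLOW(A) = {$}


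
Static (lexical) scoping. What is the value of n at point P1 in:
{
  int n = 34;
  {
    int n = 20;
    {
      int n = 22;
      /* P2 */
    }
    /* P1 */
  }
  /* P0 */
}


n declared in the same block as P1
n = 20


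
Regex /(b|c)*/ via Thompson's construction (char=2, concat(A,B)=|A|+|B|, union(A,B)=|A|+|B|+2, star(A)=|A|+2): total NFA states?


Syntax tree has 2 char leaf(s), 1 union(s), 1 star(s)
chars contribute 2×2 = 4; each union adds +2; each star adds +2
Total: 4 + 2 + 2 = 8 states


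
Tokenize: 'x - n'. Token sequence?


Scan left to right, longest-match per lexeme
Tokens: ID(x), OP(-), ID(n)


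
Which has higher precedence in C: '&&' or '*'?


'*' is multiplicative (level 10); '&&' is logical AND (level 2)
Higher level binds tighter
'*' has higher precedence than '&&'


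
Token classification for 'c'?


Pattern: letter/underscore followed by alphanumerics, not a keyword
Type: IDENTIFIER


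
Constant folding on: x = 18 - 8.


18 - 8 = 10 at compile time
Optimized: x = 10


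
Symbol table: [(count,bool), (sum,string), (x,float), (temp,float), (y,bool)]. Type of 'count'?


Lookup 'count' → type bool


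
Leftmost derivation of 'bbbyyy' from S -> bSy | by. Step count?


Derivation: S => bSy => bbSyy => bbbyyy
Steps: 3


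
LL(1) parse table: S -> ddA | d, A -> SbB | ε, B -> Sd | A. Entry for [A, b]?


For [A, b]: ε is nullable and 'b' ∈ FOLLOW(A)
Entry: A -> ε


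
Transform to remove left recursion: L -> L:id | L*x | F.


Left-recursive alternatives: L:id, L*x; non-recursive: F
Introduce L': L -> FL', L' -> :idL' | *xL' | ε


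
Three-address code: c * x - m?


Break into single-operator statements:
t1 = c * x
t2 = t1 - m


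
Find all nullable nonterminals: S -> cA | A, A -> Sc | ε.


A nonterminal is nullable iff some alternative derives ε (directly, or every symbol in it is nullable)
Nullable: {A, S}


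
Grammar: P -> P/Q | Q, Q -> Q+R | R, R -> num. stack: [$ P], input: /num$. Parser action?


shift '/' to continue P -> P/Q
Action: shift


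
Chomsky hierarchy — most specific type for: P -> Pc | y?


Left-linear: every RHS is a terminal or one nonterminal followed by a terminal
Classification: Type 3 (Regular)


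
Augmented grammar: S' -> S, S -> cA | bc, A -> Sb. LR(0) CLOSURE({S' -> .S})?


Start: S' -> .S
For each item with dot before a nonterminal B, add B -> .γ for every B-production
Closure: [S' -> .S, S -> .cA, S -> .bc]


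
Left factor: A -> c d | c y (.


Common prefix: 'c'
Factored: A -> c A', A' -> d | y (


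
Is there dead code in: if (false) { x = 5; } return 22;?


condition is constant false, so the whole block is unreachable
Dead: 'if (false) { x = 5; }'


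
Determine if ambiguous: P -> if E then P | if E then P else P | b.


dangling else: 'if E then if E then b else b' parses two ways
Ambiguous


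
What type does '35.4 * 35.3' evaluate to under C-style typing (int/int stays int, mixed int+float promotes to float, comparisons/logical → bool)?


Operand types: float * float
Rule: mixed int/float promotes to float; int/int stays int
Result type: float


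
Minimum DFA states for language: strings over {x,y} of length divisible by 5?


Track length mod 5: states 0..4, accept at 0
Minimal DFA: 5 states


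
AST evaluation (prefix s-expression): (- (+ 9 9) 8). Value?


Evaluate inner: (+ 9 9) = 18
Evaluate root: (- 18 8) = 10
Result: 10


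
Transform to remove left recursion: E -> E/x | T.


Left-recursive alternatives: E/x; non-recursive: T
Introduce E': E -> TE', E' -> /xE' | ε


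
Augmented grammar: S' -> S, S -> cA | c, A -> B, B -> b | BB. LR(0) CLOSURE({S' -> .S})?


Start: S' -> .S
For each item with dot before a nonterminal B, add B -> .γ for every B-production
Closure: [S' -> .S, S -> .cA, S -> .c]


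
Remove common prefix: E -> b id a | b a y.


Common prefix: 'b'
Factored: E -> b E', E' -> id a | a y


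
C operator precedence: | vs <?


'<' is relational (level 7); '|' is bitwise OR (level 3)
Higher level binds tighter
'<' has higher precedence than '|'


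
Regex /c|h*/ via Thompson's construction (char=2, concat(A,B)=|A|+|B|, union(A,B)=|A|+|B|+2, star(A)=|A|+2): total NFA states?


Syntax tree has 2 char leaf(s), 1 union(s), 1 star(s)
chars contribute 2×2 = 4; each union adds +2; each star adds +2
Total: 4 + 2 + 2 = 8 states


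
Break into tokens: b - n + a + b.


Scan left to right, longest-match per lexeme
Tokens: ID(b), OP(-), ID(n), OP(+), ID(a), OP(+), ID(b)


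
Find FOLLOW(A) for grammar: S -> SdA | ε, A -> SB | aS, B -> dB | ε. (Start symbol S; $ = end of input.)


$ ∈ FOLLOW(S). For each A -> αBβ: add FIRST(β)\{ε} to FOLLOW(B); if β nullable, add FOLLOW(A).
FOLLOW(A) = {$, d}


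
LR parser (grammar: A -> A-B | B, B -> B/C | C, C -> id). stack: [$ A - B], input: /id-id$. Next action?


'/' can extend B; shift to build B -> B/C
Action: shift


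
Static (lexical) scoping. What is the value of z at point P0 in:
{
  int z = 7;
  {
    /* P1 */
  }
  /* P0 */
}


z declared in the same block as P0
z = 7


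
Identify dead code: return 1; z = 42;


statement follows a return and is unreachable
Dead: 'z = 42'


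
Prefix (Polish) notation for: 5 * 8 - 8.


left-to-right (same/higher precedence on left): tree is (- (* 5 8) 8)
Prefix: - * 5 8 8


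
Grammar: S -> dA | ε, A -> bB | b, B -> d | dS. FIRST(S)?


Per alternative of S: FIRST(dA) = {d}; FIRST(ε) = {ε}
FIRST(S) = {d, ε}


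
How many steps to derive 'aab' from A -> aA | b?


Derivation: A => aA => aaA => aab
Steps: 3


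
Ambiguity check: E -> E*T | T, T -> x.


precedence layered via separate nonterminal T: deterministic
Unambiguous


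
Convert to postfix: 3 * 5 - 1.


Left to right (same or higher precedence on left)
Postfix: 3 5 * 1 -


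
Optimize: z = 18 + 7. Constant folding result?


18 + 7 = 25 at compile time
Optimized: z = 25


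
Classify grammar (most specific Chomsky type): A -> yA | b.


Right-linear: every RHS is a terminal or a terminal followed by one nonterminal
Classification: Type 3 (Regular)


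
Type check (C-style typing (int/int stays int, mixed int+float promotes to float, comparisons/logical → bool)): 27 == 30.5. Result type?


Operand types: int == float
Rule: comparison yields bool
Result type: bool


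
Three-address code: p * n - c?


Break into single-operator statements:
t1 = p * n
t2 = t1 - c


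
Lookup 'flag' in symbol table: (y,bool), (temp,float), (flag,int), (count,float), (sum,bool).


Lookup 'flag' → type int


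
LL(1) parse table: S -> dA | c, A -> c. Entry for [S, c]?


For [S, c]: 'c' ∈ FIRST(c)
Entry: S -> c


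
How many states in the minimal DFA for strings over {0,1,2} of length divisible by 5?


Track length mod 5: states 0..4, accept at 0
Minimal DFA: 5 states


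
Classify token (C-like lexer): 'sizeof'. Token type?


Pattern: reserved word
Type: KEYWORD


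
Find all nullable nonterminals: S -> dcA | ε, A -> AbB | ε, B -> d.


A nonterminal is nullable iff some alternative derives ε (directly, or every symbol in it is nullable)
Nullable: {A, S}


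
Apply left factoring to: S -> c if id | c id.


Common prefix: 'c'
Factored: S -> c S', S' -> if id | id


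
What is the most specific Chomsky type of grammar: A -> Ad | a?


Left-linear: every RHS is a terminal or one nonterminal followed by a terminal
Classification: Type 3 (Regular)


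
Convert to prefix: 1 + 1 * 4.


'*' binds tighter: tree is (+ 1 (* 1 4))
Prefix: + 1 * 1 4


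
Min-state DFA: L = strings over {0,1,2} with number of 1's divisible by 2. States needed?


Track (count of 1) mod 2: states 0..1, accept at 0
Minimal DFA: 2 states


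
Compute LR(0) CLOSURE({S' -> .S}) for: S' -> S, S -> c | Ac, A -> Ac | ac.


Start: S' -> .S
For each item with dot before a nonterminal B, add B -> .γ for every B-production
Closure: [S' -> .S, S -> .c, S -> .Ac, A -> .Ac, A -> .ac]


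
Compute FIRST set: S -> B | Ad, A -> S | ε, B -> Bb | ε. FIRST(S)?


Per alternative of S: FIRST(B) = {b, ε}; FIRST(Ad) = {b, d}
FIRST(S) = {b, d, ε}


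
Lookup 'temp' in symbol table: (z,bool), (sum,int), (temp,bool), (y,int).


Lookup 'temp' → type bool


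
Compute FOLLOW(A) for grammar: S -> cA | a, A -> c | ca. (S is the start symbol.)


$ ∈ FOLLOW(S). For each A -> αBβ: add FIRST(β)\{ε} to FOLLOW(B); if β nullable, add FOLLOW(A).
FOLLOW(A) = {$}


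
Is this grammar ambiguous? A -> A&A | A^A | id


'id&id^id' has two parse trees (no precedence encoded between & and ^)
Ambiguous


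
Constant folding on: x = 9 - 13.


9 - 13 = -4 at compile time
Optimized: x = -4


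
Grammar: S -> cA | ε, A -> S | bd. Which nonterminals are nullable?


A nonterminal is nullable iff some alternative derives ε (directly, or every symbol in it is nullable)
Nullable: {A, S}


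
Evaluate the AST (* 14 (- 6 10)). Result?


Evaluate inner: (- 6 10) = -4
Evaluate root: (* 14 -4) = -56
Result: -56


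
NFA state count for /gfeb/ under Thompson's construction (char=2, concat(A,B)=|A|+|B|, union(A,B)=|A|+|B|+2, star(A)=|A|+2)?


Syntax tree has 4 char leaf(s), 0 union(s), 0 star(s)
chars contribute 4×2 = 8; each union adds +2; each star adds +2
Total: 8 + 0 + 0 = 8 states


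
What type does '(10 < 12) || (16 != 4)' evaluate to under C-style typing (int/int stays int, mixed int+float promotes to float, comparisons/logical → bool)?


Operand types: bool || bool
Rule: logical operators take bool operands and yield bool
Result type: bool


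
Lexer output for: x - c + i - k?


Scan left to right, longest-match per lexeme
Tokens: ID(x), OP(-), ID(c), OP(+), ID(i), OP(-), ID(k)


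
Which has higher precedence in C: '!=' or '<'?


'<' is relational (level 7); '!=' is equality (level 6)
Higher level binds tighter
'<' has higher precedence than '!='


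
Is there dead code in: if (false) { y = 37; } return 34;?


condition is constant false, so the whole block is unreachable
Dead: 'if (false) { y = 37; }'


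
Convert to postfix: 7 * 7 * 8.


Left to right (same or higher precedence on left)
Postfix: 7 7 * 8 *


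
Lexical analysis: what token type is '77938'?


Pattern: digits only
Type: INTEGER_LITERAL


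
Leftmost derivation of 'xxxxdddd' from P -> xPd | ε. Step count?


Derivation: P => xPd => xxPdd => xxxPddd => xxxxPdddd => xxxxdddd
Steps: 5


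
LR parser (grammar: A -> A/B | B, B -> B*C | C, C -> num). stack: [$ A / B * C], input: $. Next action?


handle 'B*C' on top
Action: reduce (B -> B*C)


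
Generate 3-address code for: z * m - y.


Break into single-operator statements:
t1 = z * m
t2 = t1 - y


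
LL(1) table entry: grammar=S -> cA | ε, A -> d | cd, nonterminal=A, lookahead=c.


For [A, c]: 'c' ∈ FIRST(cd)
Entry: A -> cd


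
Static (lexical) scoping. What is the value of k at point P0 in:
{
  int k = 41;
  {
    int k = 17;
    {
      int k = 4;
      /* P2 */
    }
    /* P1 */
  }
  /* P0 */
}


k declared in the same block as P0
k = 41


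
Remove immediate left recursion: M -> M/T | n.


Left-recursive alternatives: M/T; non-recursive: n
Introduce M': M -> nM', M' -> /TM' | ε


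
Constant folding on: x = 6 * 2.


6 * 2 = 12 at compile time
Optimized: x = 12


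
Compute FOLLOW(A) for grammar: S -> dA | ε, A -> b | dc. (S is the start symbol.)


$ ∈ FOLLOW(S). For each A -> αBβ: add FIRST(β)\{ε} to FOLLOW(B); if β nullable, add FOLLOW(A).
FOLLOW(A) = {$}


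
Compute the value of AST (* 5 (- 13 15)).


Evaluate inner: (- 13 15) = -2
Evaluate root: (* 5 -2) = -10
Result: -10


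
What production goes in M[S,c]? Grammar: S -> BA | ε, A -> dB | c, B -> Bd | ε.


For [S, c]: 'c' ∈ FIRST(BA)
Entry: S -> BA


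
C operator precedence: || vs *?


'*' is multiplicative (level 10); '||' is logical OR (level 1)
Higher level binds tighter
'*' has higher precedence than '||'


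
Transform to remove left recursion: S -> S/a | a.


Left-recursive alternatives: S/a; non-recursive: a
Introduce S': S -> aS', S' -> /aS' | ε


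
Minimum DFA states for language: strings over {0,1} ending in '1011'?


Track the longest suffix of input matching a prefix of '1011': 5 classes (prefixes of length 0..4)
Minimal DFA: 5 states


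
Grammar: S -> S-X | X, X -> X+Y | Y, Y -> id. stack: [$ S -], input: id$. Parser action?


no handle ('S-' is not any RHS); shift 'id'
Action: shift


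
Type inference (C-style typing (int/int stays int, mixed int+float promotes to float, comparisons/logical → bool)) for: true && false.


Operand types: bool && bool
Rule: logical operators take bool operands and yield bool
Result type: bool


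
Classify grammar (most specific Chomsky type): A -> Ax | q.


Left-linear: every RHS is a terminal or one nonterminal followed by a terminal
Classification: Type 3 (Regular)


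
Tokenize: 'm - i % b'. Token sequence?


Scan left to right, longest-match per lexeme
Tokens: ID(m), OP(-), ID(i), OP(%), ID(b)


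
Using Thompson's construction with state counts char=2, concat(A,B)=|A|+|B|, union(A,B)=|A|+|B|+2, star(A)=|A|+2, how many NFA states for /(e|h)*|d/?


Syntax tree has 3 char leaf(s), 2 union(s), 1 star(s)
chars contribute 3×2 = 6; each union adds +2; each star adds +2
Total: 6 + 4 + 2 = 12 states


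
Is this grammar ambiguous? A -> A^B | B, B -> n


precedence layered via separate nonterminal B: deterministic
Unambiguous


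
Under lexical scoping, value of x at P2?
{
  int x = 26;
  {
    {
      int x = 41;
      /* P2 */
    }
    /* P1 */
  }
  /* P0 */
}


x declared in the same block as P2
x = 41


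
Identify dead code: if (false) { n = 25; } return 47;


condition is constant false, so the whole block is unreachable
Dead: 'if (false) { n = 25; }'


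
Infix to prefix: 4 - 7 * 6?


'*' binds tighter: tree is (- 4 (* 7 6))
Prefix: - 4 * 7 6


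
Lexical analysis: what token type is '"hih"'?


Pattern: double-quoted sequence
Type: STRING_LITERAL


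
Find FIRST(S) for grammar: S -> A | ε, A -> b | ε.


Per alternative of S: FIRST(A) = {b, ε}; FIRST(ε) = {ε}
FIRST(S) = {b, ε}


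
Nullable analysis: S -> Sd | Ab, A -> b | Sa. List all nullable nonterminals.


A nonterminal is nullable iff some alternative derives ε (directly, or every symbol in it is nullable)
Nullable: {}


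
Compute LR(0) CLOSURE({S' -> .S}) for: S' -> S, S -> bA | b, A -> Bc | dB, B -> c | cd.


Start: S' -> .S
For each item with dot before a nonterminal B, add B -> .γ for every B-production
Closure: [S' -> .S, S -> .bA, S -> .b]


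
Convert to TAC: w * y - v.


Break into single-operator statements:
t1 = w * y
t2 = t1 - v


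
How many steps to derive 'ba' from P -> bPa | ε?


Derivation: P => bPa => ba
Steps: 2


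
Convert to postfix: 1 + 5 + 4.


Left to right (same or higher precedence on left)
Postfix: 1 5 + 4 +


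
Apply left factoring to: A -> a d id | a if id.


Common prefix: 'a'
Factored: A -> a A', A' -> d id | if id


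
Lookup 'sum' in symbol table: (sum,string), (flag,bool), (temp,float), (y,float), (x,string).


Lookup 'sum' → type string


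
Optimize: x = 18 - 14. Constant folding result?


18 - 14 = 4 at compile time
Optimized: x = 4


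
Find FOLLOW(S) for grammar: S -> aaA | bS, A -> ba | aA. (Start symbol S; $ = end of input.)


$ ∈ FOLLOW(S). For each A -> αBβ: add FIRST(β)\{ε} to FOLLOW(B); if β nullable, add FOLLOW(A).
FOLLOW(S) = {$}


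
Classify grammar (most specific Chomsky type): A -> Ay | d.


Left-linear: every RHS is a terminal or one nonterminal followed by a terminal
Classification: Type 3 (Regular)


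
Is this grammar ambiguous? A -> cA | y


right-linear, alternatives start with distinct terminals 'c' vs 'y': unique leftmost derivation
Unambiguous


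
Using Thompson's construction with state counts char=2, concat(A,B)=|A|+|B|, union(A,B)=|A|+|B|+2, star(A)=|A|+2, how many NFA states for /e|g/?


Syntax tree has 2 char leaf(s), 1 union(s), 0 star(s)
chars contribute 2×2 = 4; each union adds +2; each star adds +2
Total: 4 + 2 + 0 = 6 states


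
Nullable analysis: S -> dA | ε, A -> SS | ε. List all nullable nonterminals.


A nonterminal is nullable iff some alternative derives ε (directly, or every symbol in it is nullable)
Nullable: {A, S}


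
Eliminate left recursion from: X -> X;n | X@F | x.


Left-recursive alternatives: X;n, X@F; non-recursive: x
Introduce X': X -> xX', X' -> ;nX' | @FX' | ε


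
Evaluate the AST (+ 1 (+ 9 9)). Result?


Evaluate inner: (+ 9 9) = 18
Evaluate root: (+ 1 18) = 19
Result: 19


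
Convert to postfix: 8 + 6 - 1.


Left to right (same or higher precedence on left)
Postfix: 8 6 + 1 -


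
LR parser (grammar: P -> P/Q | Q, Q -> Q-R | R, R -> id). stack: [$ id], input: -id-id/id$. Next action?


'id' on top is the handle for R -> id
Action: reduce (R -> id)


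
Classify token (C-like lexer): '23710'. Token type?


Pattern: digits only
Type: INTEGER_LITERAL


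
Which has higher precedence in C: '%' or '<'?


'%' is multiplicative (level 10); '<' is relational (level 7)
Higher level binds tighter
'%' has higher precedence than '<'


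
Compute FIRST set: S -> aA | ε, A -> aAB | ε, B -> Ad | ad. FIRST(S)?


Per alternative of S: FIRST(aA) = {a}; FIRST(ε) = {ε}
FIRST(S) = {a, ε}


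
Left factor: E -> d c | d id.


Common prefix: 'd'
Factored: E -> d E', E' -> c | id


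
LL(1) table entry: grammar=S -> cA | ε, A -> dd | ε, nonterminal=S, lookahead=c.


For [S, c]: 'c' ∈ FIRST(cA)
Entry: S -> cA


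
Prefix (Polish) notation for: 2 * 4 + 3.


left-to-right (same/higher precedence on left): tree is (+ (* 2 4) 3)
Prefix: + * 2 4 3


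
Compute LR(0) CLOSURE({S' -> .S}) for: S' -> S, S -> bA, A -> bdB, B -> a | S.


Start: S' -> .S
For each item with dot before a nonterminal B, add B -> .γ for every B-production
Closure: [S' -> .S, S -> .bA]


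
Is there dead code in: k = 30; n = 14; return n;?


k is assigned but never read
Dead: 'k = 30'


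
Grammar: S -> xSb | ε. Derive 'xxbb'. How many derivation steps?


Derivation: S => xSb => xxSbb => xxbb
Steps: 3


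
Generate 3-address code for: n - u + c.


Break into single-operator statements:
t1 = n - u
t2 = t1 + c
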